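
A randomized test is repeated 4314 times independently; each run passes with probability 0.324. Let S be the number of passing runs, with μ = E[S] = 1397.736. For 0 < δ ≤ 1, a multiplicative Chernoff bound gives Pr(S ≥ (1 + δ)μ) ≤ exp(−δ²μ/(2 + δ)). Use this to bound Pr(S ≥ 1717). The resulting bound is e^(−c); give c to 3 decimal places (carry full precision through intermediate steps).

32.725

Write 1717 = (1 + δ)μ, so δ = 1717/1397.736 − 1 = 0.2284151…
Then the exponent is δ²μ/(2 + δ) = (1717 − μ)² / (μ·(2 + δ)) = 32.724925.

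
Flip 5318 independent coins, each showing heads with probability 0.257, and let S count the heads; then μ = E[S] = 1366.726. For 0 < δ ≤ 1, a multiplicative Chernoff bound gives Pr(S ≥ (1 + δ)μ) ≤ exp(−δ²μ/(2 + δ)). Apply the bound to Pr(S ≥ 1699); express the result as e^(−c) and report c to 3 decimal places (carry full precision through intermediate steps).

36.013

Write 1699 = (1 + δ)μ, so δ = 1699/1366.726 − 1 = 0.2431168…
Then the exponent is δ²μ/(2 + δ) = (1699 − μ)² / (μ·(2 + δ)) = 36.013007.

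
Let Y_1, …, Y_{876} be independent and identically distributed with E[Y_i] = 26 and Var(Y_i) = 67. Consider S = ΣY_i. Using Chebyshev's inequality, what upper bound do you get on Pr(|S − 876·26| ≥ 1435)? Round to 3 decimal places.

0.029

Var(S) = n·Var(Y_i) = 876·67 = 58692.
Chebyshev: Pr(|S − 876·26| ≥ 1435) ≤ Var(S)/1435² = 58692/2059225 = 0.0285.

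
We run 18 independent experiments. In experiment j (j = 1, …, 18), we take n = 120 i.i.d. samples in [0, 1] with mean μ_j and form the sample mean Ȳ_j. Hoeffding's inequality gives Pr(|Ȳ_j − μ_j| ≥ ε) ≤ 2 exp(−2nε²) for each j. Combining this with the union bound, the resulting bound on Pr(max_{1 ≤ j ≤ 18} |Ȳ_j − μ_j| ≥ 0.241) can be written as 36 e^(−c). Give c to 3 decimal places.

13.939

Union bound over the 18 events: Pr(max_{1 ≤ j ≤ 18} |Ȳ_j − μ_j| ≥ 0.241) ≤ 18·2·exp(−2nε²) = 36 exp(−2·120·0.241²).
So c = 2·120·0.241² = 13.9394.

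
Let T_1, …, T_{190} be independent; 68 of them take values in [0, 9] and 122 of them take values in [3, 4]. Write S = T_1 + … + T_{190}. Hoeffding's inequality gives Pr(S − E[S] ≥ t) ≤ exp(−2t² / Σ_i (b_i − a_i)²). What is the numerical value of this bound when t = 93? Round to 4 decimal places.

Σ(b_i − a_i)² = 68·9² + 122·1² = 5630.
Exponent = 2·93² / 5630 = 3.07247.
Bound = exp(−3.07247) = 0.04631.

0.0463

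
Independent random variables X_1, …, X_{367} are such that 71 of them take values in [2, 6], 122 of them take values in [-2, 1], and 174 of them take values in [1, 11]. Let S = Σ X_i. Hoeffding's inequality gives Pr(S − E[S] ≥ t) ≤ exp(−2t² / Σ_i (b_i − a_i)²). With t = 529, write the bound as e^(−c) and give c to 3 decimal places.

Σ(b_i − a_i)² = 71·4² + 122·3² + 174·10² = 19634.
c = 2t² / 19634 = 2·529² / 19634 = 28.5058.

28.506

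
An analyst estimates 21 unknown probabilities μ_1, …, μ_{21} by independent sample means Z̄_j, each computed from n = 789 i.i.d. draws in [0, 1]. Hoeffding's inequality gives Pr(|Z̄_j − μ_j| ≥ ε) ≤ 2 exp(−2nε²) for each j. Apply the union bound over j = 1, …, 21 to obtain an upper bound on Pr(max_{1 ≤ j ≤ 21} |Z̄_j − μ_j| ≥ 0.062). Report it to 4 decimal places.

Per-experiment Hoeffding bound: 2·exp(−2·789·0.062²) = 2·exp(−6.06583) = 0.0046417.
Union bound over 21 events: 21·0.0046417 = 0.09747.

0.0975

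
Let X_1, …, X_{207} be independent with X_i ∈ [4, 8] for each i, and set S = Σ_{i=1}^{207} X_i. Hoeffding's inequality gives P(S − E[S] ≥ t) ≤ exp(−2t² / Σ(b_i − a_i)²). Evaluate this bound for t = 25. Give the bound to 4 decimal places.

0.6856

Σ(b_i − a_i)² = 207·(4)² = 3312.
Exponent = 2·25²/3312 = 0.3774.
Bound = exp(−0.3774) = 0.68563.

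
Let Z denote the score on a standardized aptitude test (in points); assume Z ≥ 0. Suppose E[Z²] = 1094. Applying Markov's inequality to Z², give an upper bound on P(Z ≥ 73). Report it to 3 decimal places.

0.205

Since Z ≥ 0, the event {Z ≥ 73} is the same as {Z² ≥ 5329}.
Markov's inequality applied to Z² gives P(Z² ≥ 5329) ≤ E[Z²]/5329 = 1094/5329 = 0.2053.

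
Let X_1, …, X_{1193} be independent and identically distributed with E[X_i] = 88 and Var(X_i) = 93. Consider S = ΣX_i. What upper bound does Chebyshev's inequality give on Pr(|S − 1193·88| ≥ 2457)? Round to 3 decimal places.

Var(S) = n·Var(X_i) = 1193·93 = 110949.
Chebyshev: Pr(|S − 1193·88| ≥ 2457) ≤ Var(S)/2457² = 110949/6036849 = 0.0184.

0.018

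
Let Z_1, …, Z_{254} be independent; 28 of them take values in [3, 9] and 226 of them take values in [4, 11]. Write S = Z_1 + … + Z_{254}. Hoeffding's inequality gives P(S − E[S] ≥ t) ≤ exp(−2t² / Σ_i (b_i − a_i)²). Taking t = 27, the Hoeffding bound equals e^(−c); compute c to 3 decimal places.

0.121

Σ(b_i − a_i)² = 28·6² + 226·7² = 12082.
c = 2t² / 12082 = 2·27² / 12082 = 0.1207.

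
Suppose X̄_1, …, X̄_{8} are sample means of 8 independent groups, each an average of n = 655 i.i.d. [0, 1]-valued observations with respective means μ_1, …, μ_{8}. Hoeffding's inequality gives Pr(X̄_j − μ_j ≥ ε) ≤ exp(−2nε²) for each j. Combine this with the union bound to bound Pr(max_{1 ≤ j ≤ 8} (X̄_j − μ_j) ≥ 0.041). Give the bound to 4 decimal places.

Per-experiment Hoeffding bound: exp(−2·655·0.041²) = exp(−2.20211) = 0.11057.
Union bound over 8 events: 8·0.11057 = 0.88456.

0.8846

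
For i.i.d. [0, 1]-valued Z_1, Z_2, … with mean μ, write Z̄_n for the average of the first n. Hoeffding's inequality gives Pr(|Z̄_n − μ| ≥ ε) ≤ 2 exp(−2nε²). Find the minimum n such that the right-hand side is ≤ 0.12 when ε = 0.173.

48

Require 2·exp(−2nε²) ≤ 0.12, i.e. 2nε² ≥ ln(2/0.12) = 2.813411.
So n ≥ 2.813411 / (2·0.173²) = 47.001.
The smallest integer n is 48.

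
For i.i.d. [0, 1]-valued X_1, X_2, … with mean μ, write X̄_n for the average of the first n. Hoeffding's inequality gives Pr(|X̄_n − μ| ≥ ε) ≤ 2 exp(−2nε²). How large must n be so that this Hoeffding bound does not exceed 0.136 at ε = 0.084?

191

Require 2·exp(−2nε²) ≤ 0.136, i.e. 2nε² ≥ ln(2/0.136) = 2.688248.
So n ≥ 2.688248 / (2·0.084²) = 190.494.
The smallest integer n is 191.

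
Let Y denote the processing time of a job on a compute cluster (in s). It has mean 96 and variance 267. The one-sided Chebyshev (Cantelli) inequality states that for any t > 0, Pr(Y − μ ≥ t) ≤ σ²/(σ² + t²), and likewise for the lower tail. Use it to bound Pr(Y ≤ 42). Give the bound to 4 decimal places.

0.0839

Here σ² = 267 and t = 54, so σ² + t² = 3183.
Cantelli's bound: 267/3183 = 0.0839.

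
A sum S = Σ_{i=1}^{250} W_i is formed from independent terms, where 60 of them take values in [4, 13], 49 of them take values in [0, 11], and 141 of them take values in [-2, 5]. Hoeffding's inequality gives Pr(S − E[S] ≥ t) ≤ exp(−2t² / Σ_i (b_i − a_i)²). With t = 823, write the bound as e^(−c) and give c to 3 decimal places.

Σ(b_i − a_i)² = 60·9² + 49·11² + 141·7² = 17698.
c = 2t² / 17698 = 2·823² / 17698 = 76.5430.

76.543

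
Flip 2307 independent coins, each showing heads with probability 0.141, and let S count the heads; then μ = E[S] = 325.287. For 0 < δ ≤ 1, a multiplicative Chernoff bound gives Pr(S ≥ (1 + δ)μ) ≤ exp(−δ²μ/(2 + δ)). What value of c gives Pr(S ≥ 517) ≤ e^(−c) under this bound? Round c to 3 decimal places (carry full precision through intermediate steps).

43.636

Write 517 = (1 + δ)μ, so δ = 517/325.287 − 1 = 0.5893657…
Then the exponent is δ²μ/(2 + δ) = (517 − μ)² / (μ·(2 + δ)) = 43.635809.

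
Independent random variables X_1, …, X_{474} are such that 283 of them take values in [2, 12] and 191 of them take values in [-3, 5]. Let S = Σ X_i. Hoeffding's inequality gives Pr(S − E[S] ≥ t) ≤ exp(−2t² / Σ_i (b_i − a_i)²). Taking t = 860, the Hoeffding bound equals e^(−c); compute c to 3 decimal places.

36.502

Σ(b_i − a_i)² = 283·10² + 191·8² = 40524.
c = 2t² / 40524 = 2·860² / 40524 = 36.5018.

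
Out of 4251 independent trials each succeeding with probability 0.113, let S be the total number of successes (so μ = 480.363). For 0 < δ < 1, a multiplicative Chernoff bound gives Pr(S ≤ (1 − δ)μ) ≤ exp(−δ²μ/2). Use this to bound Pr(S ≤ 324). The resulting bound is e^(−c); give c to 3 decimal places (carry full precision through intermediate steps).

Write 324 = (1 − δ)μ, so δ = 1 − 324/480.363 = 0.3255101…
Then the exponent is δ²μ/2 = (μ − 324)²/(2μ) = 25.448867.

25.449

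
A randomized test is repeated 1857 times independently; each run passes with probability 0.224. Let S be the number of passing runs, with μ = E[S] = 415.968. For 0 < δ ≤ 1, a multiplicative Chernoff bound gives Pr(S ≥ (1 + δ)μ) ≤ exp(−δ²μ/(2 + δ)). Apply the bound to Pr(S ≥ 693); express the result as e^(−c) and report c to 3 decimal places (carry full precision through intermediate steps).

69.206

Write 693 = (1 + δ)μ, so δ = 693/415.968 − 1 = 0.6659935…
Then the exponent is δ²μ/(2 + δ) = (693 − μ)² / (μ·(2 + δ)) = 69.205540.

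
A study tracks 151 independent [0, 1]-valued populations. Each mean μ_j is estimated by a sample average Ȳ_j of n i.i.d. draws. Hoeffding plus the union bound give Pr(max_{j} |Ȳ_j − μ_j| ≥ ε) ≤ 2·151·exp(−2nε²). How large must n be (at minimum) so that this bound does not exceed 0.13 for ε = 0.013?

Need 2·151·exp(−2nε²) ≤ 0.13, i.e. exp(−2nε²) ≤ 0.13/302.
So 2nε² ≥ ln(302/0.13) = 7.750648.
Hence n ≥ 7.750648/(2·0.013²) = 22930.911.
The smallest integer n is 22931.

22931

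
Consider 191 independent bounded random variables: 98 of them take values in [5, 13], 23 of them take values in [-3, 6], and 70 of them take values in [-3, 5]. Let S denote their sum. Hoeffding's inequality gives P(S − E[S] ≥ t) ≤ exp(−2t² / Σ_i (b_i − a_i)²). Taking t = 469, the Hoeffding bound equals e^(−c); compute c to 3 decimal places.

34.873

Σ(b_i − a_i)² = 98·8² + 23·9² + 70·8² = 12615.
c = 2t² / 12615 = 2·469² / 12615 = 34.8729.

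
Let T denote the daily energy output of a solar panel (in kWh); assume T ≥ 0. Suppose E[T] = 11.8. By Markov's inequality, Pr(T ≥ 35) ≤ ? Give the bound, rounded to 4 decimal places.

Markov's inequality: for a non-negative random variable, Pr(T ≥ a) ≤ E[T]/a.
Here E[T] = 11.8 and a = 35, so the bound is 11.8/35 = 0.3371.

0.3371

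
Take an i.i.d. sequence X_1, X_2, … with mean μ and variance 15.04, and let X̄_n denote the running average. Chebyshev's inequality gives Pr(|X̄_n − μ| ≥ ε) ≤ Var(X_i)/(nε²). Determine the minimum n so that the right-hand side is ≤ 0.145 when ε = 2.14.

Require 15.04/(n·2.14²) ≤ 0.145, i.e. n ≥ 15.04/(0.145·2.14²) = 22.649.
The smallest integer n is 23.

23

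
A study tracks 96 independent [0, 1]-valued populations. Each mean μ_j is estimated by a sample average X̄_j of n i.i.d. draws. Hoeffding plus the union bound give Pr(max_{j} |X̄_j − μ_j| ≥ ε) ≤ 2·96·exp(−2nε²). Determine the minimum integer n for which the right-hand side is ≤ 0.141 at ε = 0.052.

1335

Need 2·96·exp(−2nε²) ≤ 0.141, i.e. exp(−2nε²) ≤ 0.141/192.
So 2nε² ≥ ln(192/0.141) = 7.216491.
Hence n ≥ 7.216491/(2·0.052²) = 1334.410.
The smallest integer n is 1335.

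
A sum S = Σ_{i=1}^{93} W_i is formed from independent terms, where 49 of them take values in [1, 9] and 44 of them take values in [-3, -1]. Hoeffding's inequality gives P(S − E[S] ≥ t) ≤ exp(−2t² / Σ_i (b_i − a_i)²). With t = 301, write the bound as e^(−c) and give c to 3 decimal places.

54.711

Σ(b_i − a_i)² = 49·8² + 44·2² = 3312.
c = 2t² / 3312 = 2·301² / 3312 = 54.7107.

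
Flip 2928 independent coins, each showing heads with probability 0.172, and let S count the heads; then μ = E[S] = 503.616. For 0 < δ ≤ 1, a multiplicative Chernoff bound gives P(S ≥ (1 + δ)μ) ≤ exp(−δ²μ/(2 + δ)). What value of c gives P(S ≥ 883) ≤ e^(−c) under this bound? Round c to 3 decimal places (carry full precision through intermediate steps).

103.801

Write 883 = (1 + δ)μ, so δ = 883/503.616 − 1 = 0.75332…
Then the exponent is δ²μ/(2 + δ) = (883 − μ)² / (μ·(2 + δ)) = 103.801066.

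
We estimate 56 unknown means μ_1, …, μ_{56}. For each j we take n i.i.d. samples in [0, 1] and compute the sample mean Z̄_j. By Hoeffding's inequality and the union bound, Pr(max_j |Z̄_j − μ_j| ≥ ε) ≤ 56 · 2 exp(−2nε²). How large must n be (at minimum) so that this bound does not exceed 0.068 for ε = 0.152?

161

Need 2·56·exp(−2nε²) ≤ 0.068, i.e. exp(−2nε²) ≤ 0.068/112.
So 2nε² ≥ ln(112/0.068) = 7.406746.
Hence n ≥ 7.406746/(2·0.152²) = 160.291.
The smallest integer n is 161.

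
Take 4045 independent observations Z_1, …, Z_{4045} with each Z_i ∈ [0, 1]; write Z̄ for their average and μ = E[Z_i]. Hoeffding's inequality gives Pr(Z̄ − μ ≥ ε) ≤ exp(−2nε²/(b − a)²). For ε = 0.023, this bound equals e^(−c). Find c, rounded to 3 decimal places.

4.280

c = 2nε²/(b − a)² = 2·4045·0.023² / 1² = 4.2796.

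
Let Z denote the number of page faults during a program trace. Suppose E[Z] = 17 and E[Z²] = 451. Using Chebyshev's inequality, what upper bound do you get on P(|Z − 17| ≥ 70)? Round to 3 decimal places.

0.033

Var(Z) = E[Z²] − (E[Z])² = 451 − 289 = 162.
Chebyshev's inequality: P(|Z − μ| ≥ t) ≤ Var(Z)/t² = 162/4900 = 0.0331.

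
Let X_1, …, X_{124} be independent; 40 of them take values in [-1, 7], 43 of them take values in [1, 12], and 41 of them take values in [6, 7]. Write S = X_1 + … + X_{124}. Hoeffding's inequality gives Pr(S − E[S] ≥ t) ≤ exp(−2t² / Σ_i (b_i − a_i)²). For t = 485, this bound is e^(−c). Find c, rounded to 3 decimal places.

60.283

Σ(b_i − a_i)² = 40·8² + 43·11² + 41·1² = 7804.
c = 2t² / 7804 = 2·485² / 7804 = 60.2832.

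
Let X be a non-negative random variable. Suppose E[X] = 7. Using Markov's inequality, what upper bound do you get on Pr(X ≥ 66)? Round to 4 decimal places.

0.1061

Markov's inequality: for a non-negative random variable, Pr(X ≥ a) ≤ E[X]/a.
Here E[X] = 7 and a = 66, so the bound is 7/66 = 0.1061.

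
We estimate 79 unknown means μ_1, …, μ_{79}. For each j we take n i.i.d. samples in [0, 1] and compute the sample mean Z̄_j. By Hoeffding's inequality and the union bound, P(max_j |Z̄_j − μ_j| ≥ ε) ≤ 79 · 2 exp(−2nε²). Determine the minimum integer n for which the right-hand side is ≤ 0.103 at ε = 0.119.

260

Need 2·79·exp(−2nε²) ≤ 0.103, i.e. exp(−2nε²) ≤ 0.103/158.
So 2nε² ≥ ln(158/0.103) = 7.335621.
Hence n ≥ 7.335621/(2·0.119²) = 259.008.
The smallest integer n is 260.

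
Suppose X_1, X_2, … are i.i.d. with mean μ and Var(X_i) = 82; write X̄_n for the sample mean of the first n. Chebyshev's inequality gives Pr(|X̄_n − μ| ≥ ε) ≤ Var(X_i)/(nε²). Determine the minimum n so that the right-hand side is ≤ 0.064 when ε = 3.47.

Require 82/(n·3.47²) ≤ 0.064, i.e. n ≥ 82/(0.064·3.47²) = 106.408.
The smallest integer n is 107.

107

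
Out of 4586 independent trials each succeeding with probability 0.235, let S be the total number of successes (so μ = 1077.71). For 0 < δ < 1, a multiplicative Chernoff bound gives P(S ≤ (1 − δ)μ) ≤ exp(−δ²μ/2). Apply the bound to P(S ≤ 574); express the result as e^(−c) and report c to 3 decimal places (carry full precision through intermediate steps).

Write 574 = (1 − δ)μ, so δ = 1 − 574/1077.71 = 0.4673892…
Then the exponent is δ²μ/2 = (μ − 574)²/(2μ) = 117.714304.

117.714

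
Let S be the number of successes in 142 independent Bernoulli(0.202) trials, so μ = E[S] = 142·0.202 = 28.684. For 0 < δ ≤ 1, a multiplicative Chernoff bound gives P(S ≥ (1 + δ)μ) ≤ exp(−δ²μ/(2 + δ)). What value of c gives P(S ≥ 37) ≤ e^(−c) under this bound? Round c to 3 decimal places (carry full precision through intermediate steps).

Write 37 = (1 + δ)μ, so δ = 37/28.684 − 1 = 0.2899177…
Then the exponent is δ²μ/(2 + δ) = (37 − μ)² / (μ·(2 + δ)) = 1.052857.

1.053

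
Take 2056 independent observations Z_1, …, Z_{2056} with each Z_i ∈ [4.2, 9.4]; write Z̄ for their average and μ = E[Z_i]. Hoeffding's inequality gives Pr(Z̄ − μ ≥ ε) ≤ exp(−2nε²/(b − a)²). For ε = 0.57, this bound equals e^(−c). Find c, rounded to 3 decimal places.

c = 2nε²/(b − a)² = 2·2056·0.57² / 5.2² = 49.4079.

49.408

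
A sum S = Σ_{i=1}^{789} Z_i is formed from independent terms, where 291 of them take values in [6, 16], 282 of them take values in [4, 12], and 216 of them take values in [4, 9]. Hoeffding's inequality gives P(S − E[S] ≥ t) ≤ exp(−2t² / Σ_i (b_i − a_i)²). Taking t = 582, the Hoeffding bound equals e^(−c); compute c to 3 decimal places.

12.892

Σ(b_i − a_i)² = 291·10² + 282·8² + 216·5² = 52548.
c = 2t² / 52548 = 2·582² / 52548 = 12.8920.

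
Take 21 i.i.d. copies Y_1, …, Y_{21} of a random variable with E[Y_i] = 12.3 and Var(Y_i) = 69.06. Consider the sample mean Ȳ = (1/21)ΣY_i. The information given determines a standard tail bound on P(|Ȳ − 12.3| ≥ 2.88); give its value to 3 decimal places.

With mean and variance of each term known, Chebyshev's inequality bounds the deviation of the sum (or sample mean).
Var(Ȳ) = Var(Y_i)/n = 69.06/21 = 3.2886.
Chebyshev: P(|Ȳ − 12.3| ≥ 2.88) ≤ Var(Ȳ)/(2.88)² = 69.06/(21·2.88²) = 0.3965.

0.396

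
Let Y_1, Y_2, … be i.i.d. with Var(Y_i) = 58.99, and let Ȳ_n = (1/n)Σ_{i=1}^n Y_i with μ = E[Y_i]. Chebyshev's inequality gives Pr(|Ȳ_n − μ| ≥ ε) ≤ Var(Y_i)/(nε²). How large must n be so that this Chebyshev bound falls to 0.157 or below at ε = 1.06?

Require 58.99/(n·1.06²) ≤ 0.157, i.e. n ≥ 58.99/(0.157·1.06²) = 334.401.
The smallest integer n is 335.

335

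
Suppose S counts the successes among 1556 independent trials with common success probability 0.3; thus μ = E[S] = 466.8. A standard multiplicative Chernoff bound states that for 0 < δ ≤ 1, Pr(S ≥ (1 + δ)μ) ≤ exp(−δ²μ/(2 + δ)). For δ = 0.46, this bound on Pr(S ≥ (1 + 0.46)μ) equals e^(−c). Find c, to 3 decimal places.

40.152

c = δ²μ/(2 + δ) = 0.46²·466.8/(2 + 0.46) = 40.1524.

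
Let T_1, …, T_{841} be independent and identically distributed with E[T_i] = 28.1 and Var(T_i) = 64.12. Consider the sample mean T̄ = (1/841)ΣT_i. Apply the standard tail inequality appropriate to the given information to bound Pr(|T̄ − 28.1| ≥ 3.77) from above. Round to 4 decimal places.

With mean and variance of each term known, Chebyshev's inequality bounds the deviation of the sum (or sample mean).
Var(T̄) = Var(T_i)/n = 64.12/841 = 0.076243.
Chebyshev: Pr(|T̄ − 28.1| ≥ 3.77) ≤ Var(T̄)/(3.77)² = 64.12/(841·3.77²) = 0.0054.

0.0054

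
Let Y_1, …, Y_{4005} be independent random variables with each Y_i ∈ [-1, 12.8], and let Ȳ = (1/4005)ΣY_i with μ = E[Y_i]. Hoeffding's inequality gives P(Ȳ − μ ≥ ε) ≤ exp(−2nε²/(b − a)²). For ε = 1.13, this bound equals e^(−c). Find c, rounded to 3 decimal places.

c = 2nε²/(b − a)² = 2·4005·1.13² / 13.8² = 53.7070.

53.707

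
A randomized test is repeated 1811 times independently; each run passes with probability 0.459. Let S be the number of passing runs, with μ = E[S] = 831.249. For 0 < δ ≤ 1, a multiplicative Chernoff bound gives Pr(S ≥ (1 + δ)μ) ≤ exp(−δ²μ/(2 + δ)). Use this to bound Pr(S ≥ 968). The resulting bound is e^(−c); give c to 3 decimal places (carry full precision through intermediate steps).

10.394

Write 968 = (1 + δ)μ, so δ = 968/831.249 − 1 = 0.1645127…
Then the exponent is δ²μ/(2 + δ) = (968 − μ)² / (μ·(2 + δ)) = 10.393690.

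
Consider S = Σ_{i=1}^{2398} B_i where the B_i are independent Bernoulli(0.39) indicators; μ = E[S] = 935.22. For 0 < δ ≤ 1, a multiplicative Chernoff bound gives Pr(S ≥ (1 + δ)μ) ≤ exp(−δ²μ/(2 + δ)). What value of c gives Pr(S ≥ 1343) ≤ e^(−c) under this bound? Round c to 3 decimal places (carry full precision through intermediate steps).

72.989

Write 1343 = (1 + δ)μ, so δ = 1343/935.22 − 1 = 0.4360257…
Then the exponent is δ²μ/(2 + δ) = (1343 − μ)² / (μ·(2 + δ)) = 72.988793.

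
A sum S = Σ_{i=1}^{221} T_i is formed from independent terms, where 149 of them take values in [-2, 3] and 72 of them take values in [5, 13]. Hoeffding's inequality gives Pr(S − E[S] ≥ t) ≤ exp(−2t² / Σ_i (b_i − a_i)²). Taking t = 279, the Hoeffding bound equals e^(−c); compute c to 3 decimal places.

Σ(b_i − a_i)² = 149·5² + 72·8² = 8333.
c = 2t² / 8333 = 2·279² / 8333 = 18.6826.

18.683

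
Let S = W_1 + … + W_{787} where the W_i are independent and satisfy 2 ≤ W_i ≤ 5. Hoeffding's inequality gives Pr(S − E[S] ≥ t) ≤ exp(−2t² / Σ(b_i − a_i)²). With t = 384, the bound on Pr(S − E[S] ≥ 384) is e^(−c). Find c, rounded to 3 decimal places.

Σ(b_i − a_i)² = 787·(3)² = 7083.
c = 2t²/7083 = 2·384²/7083 = 41.6366.

41.637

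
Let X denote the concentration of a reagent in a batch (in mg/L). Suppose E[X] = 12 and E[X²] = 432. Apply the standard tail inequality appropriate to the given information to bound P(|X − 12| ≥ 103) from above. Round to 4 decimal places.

0.0271

The first two moments determine the variance, so Chebyshev's inequality is the sharpest standard bound available.
Var(X) = E[X²] − (E[X])² = 432 − 144 = 288.
Chebyshev's inequality: P(|X − μ| ≥ t) ≤ Var(X)/t² = 288/10609 = 0.0271.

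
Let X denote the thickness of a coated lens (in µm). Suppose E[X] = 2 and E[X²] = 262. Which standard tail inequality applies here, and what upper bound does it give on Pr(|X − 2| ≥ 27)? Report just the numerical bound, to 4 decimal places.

The first two moments determine the variance, so Chebyshev's inequality is the sharpest standard bound available.
Var(X) = E[X²] − (E[X])² = 262 − 4 = 258.
Chebyshev's inequality: Pr(|X − μ| ≥ t) ≤ Var(X)/t² = 258/729 = 0.3539.

0.3539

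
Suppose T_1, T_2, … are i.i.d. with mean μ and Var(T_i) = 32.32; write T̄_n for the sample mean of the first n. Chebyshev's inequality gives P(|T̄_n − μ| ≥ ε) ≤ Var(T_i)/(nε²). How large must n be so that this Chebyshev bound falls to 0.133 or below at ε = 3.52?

20

Require 32.32/(n·3.52²) ≤ 0.133, i.e. n ≥ 32.32/(0.133·3.52²) = 19.613.
The smallest integer n is 20.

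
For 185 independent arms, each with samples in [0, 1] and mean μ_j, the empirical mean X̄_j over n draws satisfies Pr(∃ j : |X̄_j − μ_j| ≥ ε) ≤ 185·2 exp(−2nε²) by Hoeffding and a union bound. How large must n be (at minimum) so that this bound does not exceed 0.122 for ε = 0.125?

257

Need 2·185·exp(−2nε²) ≤ 0.122, i.e. exp(−2nε²) ≤ 0.122/370.
So 2nε² ≥ ln(370/0.122) = 8.017237.
Hence n ≥ 8.017237/(2·0.125²) = 256.552.
The smallest integer n is 257.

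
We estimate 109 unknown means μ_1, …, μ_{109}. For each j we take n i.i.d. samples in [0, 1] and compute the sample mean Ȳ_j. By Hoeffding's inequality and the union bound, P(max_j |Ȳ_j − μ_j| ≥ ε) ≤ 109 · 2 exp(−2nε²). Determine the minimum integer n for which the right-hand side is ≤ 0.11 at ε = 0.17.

Need 2·109·exp(−2nε²) ≤ 0.11, i.e. exp(−2nε²) ≤ 0.11/218.
So 2nε² ≥ ln(218/0.11) = 7.591770.
Hence n ≥ 7.591770/(2·0.17²) = 131.346.
The smallest integer n is 132.

132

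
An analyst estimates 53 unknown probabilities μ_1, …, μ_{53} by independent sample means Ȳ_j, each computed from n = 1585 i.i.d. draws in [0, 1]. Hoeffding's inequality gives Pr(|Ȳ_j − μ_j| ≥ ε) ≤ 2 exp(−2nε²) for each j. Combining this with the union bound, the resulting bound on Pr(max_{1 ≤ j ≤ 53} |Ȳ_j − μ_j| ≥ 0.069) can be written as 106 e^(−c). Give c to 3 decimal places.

Union bound over the 53 events: Pr(max_{1 ≤ j ≤ 53} |Ȳ_j − μ_j| ≥ 0.069) ≤ 53·2·exp(−2nε²) = 106 exp(−2·1585·0.069²).
So c = 2·1585·0.069² = 15.0924.

15.092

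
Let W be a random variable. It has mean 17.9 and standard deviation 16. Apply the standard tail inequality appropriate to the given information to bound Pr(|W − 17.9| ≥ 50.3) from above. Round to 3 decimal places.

Mean and variance are known, so Chebyshev's inequality applies.
Chebyshev: Pr(|W − μ| ≥ t) ≤ Var(W)/t².
Var(W) = σ² = 16² = 256.
Bound = 256 / 2530.09 = 0.1012.

0.101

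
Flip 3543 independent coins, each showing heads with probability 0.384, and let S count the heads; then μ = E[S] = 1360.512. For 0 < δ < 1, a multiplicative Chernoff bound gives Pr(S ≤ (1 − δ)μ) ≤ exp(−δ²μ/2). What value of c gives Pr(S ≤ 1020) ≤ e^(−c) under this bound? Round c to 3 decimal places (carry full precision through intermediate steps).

Write 1020 = (1 − δ)μ, so δ = 1 − 1020/1360.512 = 0.2502822…
Then the exponent is δ²μ/2 = (μ − 1020)²/(2μ) = 42.612054.

42.612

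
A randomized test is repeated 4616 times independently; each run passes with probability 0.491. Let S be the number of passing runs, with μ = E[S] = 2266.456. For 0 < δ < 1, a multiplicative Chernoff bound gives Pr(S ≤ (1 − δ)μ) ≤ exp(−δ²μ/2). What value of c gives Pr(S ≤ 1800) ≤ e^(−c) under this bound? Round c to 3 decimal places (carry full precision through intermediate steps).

48.000

Write 1800 = (1 − δ)μ, so δ = 1 − 1800/2266.456 = 0.2058085…
Then the exponent is δ²μ/2 = (μ − 1800)²/(2μ) = 48.000314.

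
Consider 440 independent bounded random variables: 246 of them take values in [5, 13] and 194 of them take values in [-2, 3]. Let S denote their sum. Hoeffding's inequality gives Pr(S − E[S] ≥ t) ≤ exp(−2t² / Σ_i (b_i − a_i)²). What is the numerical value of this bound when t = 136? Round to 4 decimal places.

Σ(b_i − a_i)² = 246·8² + 194·5² = 20594.
Exponent = 2·136² / 20594 = 1.79625.
Bound = exp(−1.79625) = 0.16592.

0.1659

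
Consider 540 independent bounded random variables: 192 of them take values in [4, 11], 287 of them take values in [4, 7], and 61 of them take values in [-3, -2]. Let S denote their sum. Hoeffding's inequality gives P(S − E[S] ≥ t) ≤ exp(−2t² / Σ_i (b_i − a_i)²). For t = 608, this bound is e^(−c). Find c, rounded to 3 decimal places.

Σ(b_i − a_i)² = 192·7² + 287·3² + 61·1² = 12052.
c = 2t² / 12052 = 2·608² / 12052 = 61.3448.

61.345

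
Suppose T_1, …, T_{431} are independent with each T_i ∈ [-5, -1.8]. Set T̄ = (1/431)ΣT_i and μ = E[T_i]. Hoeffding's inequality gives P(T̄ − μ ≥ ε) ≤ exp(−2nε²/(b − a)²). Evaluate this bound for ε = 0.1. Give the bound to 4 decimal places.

Exponent: 2nε²/(b − a)² = 2·431·0.1² / 3.2² = 0.84180.
Bound = exp(−0.84180) = 0.43094.

0.4309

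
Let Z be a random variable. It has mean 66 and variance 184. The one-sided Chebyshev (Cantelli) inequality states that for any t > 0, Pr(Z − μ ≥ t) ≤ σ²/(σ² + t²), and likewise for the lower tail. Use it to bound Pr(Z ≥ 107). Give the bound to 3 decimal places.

Here σ² = 184 and t = 41, so σ² + t² = 1865.
Cantelli's bound: 184/1865 = 0.0987.

0.099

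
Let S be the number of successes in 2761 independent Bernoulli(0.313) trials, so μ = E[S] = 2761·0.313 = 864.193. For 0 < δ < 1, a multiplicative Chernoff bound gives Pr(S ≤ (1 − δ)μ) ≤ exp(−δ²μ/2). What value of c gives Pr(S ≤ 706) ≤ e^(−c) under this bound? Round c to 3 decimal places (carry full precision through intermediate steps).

Write 706 = (1 − δ)μ, so δ = 1 − 706/864.193 = 0.1830529…
Then the exponent is δ²μ/2 = (μ − 706)²/(2μ) = 14.478841.

14.479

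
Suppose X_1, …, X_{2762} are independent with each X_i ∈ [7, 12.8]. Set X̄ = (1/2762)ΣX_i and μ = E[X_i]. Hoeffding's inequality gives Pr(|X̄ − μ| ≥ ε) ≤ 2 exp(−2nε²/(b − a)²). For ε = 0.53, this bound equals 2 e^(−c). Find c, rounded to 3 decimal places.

46.126

c = 2nε²/(b − a)² = 2·2762·0.53² / 5.8² = 46.1264.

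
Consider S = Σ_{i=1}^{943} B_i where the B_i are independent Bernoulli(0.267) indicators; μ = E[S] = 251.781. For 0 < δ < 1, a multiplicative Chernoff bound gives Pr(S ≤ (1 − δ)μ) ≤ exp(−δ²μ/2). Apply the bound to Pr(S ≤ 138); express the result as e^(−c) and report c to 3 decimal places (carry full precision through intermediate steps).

Write 138 = (1 − δ)μ, so δ = 1 − 138/251.781 = 0.4519046…
Then the exponent is δ²μ/2 = (μ − 138)²/(2μ) = 25.709080.

25.709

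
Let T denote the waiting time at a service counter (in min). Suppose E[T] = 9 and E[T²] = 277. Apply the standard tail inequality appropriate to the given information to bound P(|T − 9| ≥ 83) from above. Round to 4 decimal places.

The first two moments determine the variance, so Chebyshev's inequality is the sharpest standard bound available.
Var(T) = E[T²] − (E[T])² = 277 − 81 = 196.
Chebyshev's inequality: P(|T − μ| ≥ t) ≤ Var(T)/t² = 196/6889 = 0.0285.

0.0285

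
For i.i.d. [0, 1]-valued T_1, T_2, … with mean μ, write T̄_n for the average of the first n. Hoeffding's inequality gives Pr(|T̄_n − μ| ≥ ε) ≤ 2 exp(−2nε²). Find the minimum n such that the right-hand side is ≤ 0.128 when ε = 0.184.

41

Require 2·exp(−2nε²) ≤ 0.128, i.e. 2nε² ≥ ln(2/0.128) = 2.748872.
So n ≥ 2.748872 / (2·0.184²) = 40.597.
The smallest integer n is 41.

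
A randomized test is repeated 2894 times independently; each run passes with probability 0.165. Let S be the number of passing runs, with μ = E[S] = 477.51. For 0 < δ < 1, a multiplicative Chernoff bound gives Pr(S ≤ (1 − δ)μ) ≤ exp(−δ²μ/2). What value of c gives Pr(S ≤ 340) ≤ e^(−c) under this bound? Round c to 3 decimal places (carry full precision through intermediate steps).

19.800

Write 340 = (1 − δ)μ, so δ = 1 − 340/477.51 = 0.287973…
Then the exponent is δ²μ/2 = (μ − 340)²/(2μ) = 19.799585.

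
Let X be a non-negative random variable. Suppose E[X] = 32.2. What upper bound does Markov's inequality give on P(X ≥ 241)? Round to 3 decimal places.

Markov's inequality: for a non-negative random variable, P(X ≥ a) ≤ E[X]/a.
Here E[X] = 32.2 and a = 241, so the bound is 32.2/241 = 0.1336.

0.134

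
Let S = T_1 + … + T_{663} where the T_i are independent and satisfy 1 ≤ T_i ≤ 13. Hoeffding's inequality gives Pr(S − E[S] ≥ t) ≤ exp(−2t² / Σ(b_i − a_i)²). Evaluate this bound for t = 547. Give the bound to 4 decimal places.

0.0019

Σ(b_i − a_i)² = 663·(12)² = 95472.
Exponent = 2·547²/95472 = 6.2680.
Bound = exp(−6.2680) = 0.00190.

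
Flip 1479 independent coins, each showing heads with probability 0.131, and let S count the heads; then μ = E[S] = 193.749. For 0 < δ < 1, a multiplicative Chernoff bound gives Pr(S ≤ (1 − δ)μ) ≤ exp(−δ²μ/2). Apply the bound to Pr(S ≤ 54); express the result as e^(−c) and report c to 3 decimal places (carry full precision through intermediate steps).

50.400

Write 54 = (1 − δ)μ, so δ = 1 − 54/193.749 = 0.7212889…
Then the exponent is δ²μ/2 = (μ − 54)²/(2μ) = 50.399700.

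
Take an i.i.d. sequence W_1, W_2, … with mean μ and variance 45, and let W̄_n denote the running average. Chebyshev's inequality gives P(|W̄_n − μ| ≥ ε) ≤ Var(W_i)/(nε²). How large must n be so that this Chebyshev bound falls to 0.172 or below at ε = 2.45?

44

Require 45/(n·2.45²) ≤ 0.172, i.e. n ≥ 45/(0.172·2.45²) = 43.586.
The smallest integer n is 44.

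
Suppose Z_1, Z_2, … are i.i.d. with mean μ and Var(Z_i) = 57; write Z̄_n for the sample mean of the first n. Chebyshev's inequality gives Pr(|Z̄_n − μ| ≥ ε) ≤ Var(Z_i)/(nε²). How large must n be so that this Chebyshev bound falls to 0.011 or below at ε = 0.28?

66095

Require 57/(n·0.28²) ≤ 0.011, i.e. n ≥ 57/(0.011·0.28²) = 66094.620.
The smallest integer n is 66095.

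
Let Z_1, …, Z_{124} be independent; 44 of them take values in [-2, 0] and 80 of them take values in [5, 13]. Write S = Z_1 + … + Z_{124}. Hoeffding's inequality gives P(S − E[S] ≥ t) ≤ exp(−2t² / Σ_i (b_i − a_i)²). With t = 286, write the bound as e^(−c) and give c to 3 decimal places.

30.890

Σ(b_i − a_i)² = 44·2² + 80·8² = 5296.
c = 2t² / 5296 = 2·286² / 5296 = 30.8897.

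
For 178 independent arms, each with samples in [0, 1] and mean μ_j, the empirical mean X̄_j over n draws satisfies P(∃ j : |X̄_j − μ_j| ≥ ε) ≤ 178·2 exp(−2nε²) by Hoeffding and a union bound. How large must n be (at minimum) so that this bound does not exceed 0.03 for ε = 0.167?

169

Need 2·178·exp(−2nε²) ≤ 0.03, i.e. exp(−2nε²) ≤ 0.03/356.
So 2nε² ≥ ln(356/0.03) = 9.381489.
Hence n ≥ 9.381489/(2·0.167²) = 168.193.
The smallest integer n is 169.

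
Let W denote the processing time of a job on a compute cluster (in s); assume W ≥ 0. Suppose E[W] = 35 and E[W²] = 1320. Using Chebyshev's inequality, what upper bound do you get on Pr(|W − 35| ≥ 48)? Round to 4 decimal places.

Var(W) = E[W²] − (E[W])² = 1320 − 1225 = 95.
Chebyshev's inequality: Pr(|W − μ| ≥ t) ≤ Var(W)/t² = 95/2304 = 0.0412.

0.0412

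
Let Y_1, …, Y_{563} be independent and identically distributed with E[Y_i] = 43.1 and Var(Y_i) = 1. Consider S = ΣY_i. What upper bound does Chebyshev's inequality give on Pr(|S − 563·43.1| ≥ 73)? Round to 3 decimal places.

0.106

Var(S) = n·Var(Y_i) = 563·1 = 563.
Chebyshev: Pr(|S − 563·43.1| ≥ 73) ≤ Var(S)/73² = 563/5329 = 0.1056.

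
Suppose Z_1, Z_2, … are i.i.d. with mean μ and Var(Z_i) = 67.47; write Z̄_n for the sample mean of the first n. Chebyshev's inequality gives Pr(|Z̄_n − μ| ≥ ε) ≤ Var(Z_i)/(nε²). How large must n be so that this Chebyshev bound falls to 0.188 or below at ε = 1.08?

Require 67.47/(n·1.08²) ≤ 0.188, i.e. n ≥ 67.47/(0.188·1.08²) = 307.684.
The smallest integer n is 308.

308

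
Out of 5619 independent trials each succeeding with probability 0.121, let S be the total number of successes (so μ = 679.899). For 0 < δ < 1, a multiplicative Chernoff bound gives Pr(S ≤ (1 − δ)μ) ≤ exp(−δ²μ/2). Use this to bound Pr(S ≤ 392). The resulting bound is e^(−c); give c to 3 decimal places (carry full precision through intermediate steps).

Write 392 = (1 − δ)μ, so δ = 1 − 392/679.899 = 0.4234438…
Then the exponent is δ²μ/2 = (μ − 392)²/(2μ) = 60.954520.

60.955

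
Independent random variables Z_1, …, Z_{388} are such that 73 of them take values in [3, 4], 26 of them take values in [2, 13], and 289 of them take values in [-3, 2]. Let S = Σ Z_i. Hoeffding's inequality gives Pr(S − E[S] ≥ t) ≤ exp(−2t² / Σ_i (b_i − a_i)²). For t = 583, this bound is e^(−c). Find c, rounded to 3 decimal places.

Σ(b_i − a_i)² = 73·1² + 26·11² + 289·5² = 10444.
c = 2t² / 10444 = 2·583² / 10444 = 65.0879.

65.088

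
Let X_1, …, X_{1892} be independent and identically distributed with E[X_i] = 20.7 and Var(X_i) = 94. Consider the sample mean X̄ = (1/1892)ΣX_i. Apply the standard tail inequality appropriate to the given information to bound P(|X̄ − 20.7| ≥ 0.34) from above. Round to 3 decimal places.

With mean and variance of each term known, Chebyshev's inequality bounds the deviation of the sum (or sample mean).
Var(X̄) = Var(X_i)/n = 94/1892 = 0.049683.
Chebyshev: P(|X̄ − 20.7| ≥ 0.34) ≤ Var(X̄)/(0.34)² = 94/(1892·0.34²) = 0.4298.

0.430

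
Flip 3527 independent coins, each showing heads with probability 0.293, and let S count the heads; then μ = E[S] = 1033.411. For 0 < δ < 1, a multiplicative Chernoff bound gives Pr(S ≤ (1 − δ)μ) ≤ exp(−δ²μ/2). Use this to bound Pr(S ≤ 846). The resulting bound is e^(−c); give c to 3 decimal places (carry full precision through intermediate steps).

Write 846 = (1 − δ)μ, so δ = 1 − 846/1033.411 = 0.1813519…
Then the exponent is δ²μ/2 = (μ − 846)²/(2μ) = 16.993666.

16.994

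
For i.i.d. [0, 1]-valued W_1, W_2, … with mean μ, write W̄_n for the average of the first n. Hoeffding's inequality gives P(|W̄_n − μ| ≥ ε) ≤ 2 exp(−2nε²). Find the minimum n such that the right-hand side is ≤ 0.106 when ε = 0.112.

118

Require 2·exp(−2nε²) ≤ 0.106, i.e. 2nε² ≥ ln(2/0.106) = 2.937463.
So n ≥ 2.937463 / (2·0.112²) = 117.086.
The smallest integer n is 118.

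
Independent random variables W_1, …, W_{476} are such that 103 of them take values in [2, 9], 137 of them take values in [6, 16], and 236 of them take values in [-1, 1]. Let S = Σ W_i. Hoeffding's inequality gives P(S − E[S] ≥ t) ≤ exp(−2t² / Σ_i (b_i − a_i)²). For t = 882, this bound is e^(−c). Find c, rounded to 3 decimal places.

Σ(b_i − a_i)² = 103·7² + 137·10² + 236·2² = 19691.
c = 2t² / 19691 = 2·882² / 19691 = 79.0132.

79.013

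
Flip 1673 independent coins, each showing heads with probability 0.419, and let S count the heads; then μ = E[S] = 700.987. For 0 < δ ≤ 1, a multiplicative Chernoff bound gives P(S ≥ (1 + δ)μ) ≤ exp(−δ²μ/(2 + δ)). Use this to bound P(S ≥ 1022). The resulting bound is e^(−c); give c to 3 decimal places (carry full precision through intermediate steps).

59.809

Write 1022 = (1 + δ)μ, so δ = 1022/700.987 − 1 = 0.4579443…
Then the exponent is δ²μ/(2 + δ) = (1022 − μ)² / (μ·(2 + δ)) = 59.808545.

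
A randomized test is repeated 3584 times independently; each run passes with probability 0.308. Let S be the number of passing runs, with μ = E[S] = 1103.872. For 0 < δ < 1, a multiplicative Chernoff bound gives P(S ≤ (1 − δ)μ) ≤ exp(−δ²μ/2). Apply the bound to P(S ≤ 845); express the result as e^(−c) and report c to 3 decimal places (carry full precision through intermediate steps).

30.354

Write 845 = (1 − δ)μ, so δ = 1 − 845/1103.872 = 0.2345127…
Then the exponent is δ²μ/2 = (μ − 845)²/(2μ) = 30.354385.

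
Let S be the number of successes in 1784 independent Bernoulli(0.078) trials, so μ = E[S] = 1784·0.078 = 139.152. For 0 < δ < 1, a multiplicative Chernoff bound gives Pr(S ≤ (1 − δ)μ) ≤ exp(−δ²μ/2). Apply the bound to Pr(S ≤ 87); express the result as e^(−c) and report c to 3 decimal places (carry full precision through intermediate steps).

Write 87 = (1 − δ)μ, so δ = 1 − 87/139.152 = 0.3747844…
Then the exponent is δ²μ/2 = (μ − 87)²/(2μ) = 9.772878.

9.773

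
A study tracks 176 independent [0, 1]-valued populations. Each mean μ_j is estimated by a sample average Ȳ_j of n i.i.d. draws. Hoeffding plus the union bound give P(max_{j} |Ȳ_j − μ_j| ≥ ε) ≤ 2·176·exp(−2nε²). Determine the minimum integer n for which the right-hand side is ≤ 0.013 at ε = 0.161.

Need 2·176·exp(−2nε²) ≤ 0.013, i.e. exp(−2nε²) ≤ 0.013/352.
So 2nε² ≥ ln(352/0.013) = 10.206437.
Hence n ≥ 10.206437/(2·0.161²) = 196.876.
The smallest integer n is 197.

197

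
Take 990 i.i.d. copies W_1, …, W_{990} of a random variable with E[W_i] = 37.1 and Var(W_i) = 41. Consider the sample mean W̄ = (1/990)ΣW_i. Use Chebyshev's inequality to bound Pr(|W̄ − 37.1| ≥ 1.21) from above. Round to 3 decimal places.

0.028

Var(W̄) = Var(W_i)/n = 41/990 = 0.041414.
Chebyshev: Pr(|W̄ − 37.1| ≥ 1.21) ≤ Var(W̄)/(1.21)² = 41/(990·1.21²) = 0.0283.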